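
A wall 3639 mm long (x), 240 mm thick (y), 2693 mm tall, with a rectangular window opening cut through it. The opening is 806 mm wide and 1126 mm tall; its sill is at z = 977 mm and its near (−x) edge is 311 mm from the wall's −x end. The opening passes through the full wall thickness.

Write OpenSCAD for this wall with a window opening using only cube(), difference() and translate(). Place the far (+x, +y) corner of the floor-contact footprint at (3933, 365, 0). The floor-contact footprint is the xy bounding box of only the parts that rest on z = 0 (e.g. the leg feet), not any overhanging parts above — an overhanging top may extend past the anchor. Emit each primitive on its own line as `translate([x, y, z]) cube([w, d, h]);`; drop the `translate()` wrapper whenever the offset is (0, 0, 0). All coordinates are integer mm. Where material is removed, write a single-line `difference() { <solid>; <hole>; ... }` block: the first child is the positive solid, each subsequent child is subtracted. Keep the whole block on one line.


difference() { translate([294, 125, 0]) cube([3639, 240, 2693]); translate([605, 125, 977]) cube([806, 240, 1126]); }


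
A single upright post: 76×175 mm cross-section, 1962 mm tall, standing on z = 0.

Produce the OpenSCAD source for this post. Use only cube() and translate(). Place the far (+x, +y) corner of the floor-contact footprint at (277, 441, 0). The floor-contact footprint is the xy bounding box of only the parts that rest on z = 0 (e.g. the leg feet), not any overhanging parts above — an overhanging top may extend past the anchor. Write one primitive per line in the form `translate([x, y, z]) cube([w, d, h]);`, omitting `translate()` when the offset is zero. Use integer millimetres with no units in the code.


translate([201, 266, 0]) cube([76, 175, 1962]);


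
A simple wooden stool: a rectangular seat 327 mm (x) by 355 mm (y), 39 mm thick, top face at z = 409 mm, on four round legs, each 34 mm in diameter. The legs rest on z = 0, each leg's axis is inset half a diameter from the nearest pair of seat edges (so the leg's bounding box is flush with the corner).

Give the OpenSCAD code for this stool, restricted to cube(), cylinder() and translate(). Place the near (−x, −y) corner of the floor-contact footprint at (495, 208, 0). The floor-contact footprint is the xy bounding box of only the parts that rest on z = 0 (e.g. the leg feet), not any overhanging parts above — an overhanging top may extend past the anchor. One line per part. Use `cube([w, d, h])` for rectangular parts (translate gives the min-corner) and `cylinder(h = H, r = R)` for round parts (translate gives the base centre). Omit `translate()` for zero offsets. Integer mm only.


translate([495, 208, 370]) cube([327, 355, 39]);
translate([512, 225, 0]) cylinder(h = 370, r = 17);
translate([805, 225, 0]) cylinder(h = 370, r = 17);
translate([512, 546, 0]) cylinder(h = 370, r = 17);
translate([805, 546, 0]) cylinder(h = 370, r = 17);


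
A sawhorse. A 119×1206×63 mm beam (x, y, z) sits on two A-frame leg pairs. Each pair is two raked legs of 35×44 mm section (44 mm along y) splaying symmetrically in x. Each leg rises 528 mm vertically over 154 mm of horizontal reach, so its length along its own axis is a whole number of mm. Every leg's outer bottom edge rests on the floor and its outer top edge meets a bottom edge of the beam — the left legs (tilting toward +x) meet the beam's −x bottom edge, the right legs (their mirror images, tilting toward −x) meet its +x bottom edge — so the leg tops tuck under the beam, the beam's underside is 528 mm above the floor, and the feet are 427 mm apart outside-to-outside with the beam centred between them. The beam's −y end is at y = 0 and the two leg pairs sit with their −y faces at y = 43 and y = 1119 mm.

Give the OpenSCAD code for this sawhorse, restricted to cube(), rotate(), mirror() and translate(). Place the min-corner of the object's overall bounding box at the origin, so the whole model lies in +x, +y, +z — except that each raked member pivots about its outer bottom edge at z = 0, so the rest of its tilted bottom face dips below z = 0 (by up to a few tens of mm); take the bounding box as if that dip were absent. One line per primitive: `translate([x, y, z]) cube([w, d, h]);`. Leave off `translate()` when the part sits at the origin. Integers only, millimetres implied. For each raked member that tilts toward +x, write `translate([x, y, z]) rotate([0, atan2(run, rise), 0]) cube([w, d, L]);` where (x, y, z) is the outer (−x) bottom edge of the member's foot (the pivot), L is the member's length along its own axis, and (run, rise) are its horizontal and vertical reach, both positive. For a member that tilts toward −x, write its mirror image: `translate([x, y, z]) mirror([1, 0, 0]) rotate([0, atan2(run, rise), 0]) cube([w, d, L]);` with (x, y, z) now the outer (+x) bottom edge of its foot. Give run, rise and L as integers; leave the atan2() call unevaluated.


// leg length = √(154² + 528²) = 550
// right-leg outer foot x = 2·154 + 119 = 427
// beam min-corner = (154, 0, 528)
translate([154, 0, 528]) cube([119, 1206, 63]);
translate([0, 43, 0]) rotate([0, atan2(154, 528), 0]) cube([35, 44, 550]);
translate([427, 43, 0]) mirror([1, 0, 0]) rotate([0, atan2(154, 528), 0]) cube([35, 44, 550]);
translate([0, 1119, 0]) rotate([0, atan2(154, 528), 0]) cube([35, 44, 550]);
translate([427, 1119, 0]) mirror([1, 0, 0]) rotate([0, atan2(154, 528), 0]) cube([35, 44, 550]);


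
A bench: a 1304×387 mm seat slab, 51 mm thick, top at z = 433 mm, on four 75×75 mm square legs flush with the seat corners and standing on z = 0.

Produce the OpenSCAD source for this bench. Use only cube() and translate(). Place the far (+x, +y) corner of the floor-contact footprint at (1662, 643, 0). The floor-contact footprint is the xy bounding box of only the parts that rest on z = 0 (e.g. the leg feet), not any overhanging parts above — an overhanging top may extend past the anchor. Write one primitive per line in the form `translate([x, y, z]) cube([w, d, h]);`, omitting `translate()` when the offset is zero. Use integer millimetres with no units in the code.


translate([358, 256, 382]) cube([1304, 387, 51]);
translate([358, 256, 0]) cube([75, 75, 382]);
translate([358, 568, 0]) cube([75, 75, 382]);
translate([1587, 256, 0]) cube([75, 75, 382]);
translate([1587, 568, 0]) cube([75, 75, 382]);


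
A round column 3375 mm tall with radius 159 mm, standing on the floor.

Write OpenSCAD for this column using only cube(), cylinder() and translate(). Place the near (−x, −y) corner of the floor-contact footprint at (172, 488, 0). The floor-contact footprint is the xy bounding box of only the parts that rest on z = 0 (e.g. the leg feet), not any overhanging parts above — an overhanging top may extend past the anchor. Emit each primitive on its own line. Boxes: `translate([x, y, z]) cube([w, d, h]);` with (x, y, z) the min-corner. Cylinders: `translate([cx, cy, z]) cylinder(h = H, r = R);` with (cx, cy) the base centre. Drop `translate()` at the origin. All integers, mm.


translate([331, 647, 0]) cylinder(h = 3375, r = 159);


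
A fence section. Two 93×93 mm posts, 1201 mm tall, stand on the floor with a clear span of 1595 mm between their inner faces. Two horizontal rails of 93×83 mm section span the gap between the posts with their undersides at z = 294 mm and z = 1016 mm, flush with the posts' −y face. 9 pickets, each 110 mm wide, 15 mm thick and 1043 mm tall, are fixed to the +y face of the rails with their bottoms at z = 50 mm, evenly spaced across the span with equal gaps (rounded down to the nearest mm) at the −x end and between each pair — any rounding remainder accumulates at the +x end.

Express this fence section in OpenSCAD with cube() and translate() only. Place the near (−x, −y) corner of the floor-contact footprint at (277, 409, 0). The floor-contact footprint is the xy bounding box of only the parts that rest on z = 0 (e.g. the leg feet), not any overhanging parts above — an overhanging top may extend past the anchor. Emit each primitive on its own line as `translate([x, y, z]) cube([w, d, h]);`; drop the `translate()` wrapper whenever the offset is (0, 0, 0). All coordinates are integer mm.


translate([277, 409, 0]) cube([93, 93, 1201]);
translate([1965, 409, 0]) cube([93, 93, 1201]);
translate([370, 409, 294]) cube([1595, 93, 83]);
translate([370, 409, 1016]) cube([1595, 93, 83]);
translate([430, 502, 50]) cube([110, 15, 1043]);
translate([600, 502, 50]) cube([110, 15, 1043]);
translate([770, 502, 50]) cube([110, 15, 1043]);
translate([940, 502, 50]) cube([110, 15, 1043]);
translate([1110, 502, 50]) cube([110, 15, 1043]);
translate([1280, 502, 50]) cube([110, 15, 1043]);
translate([1450, 502, 50]) cube([110, 15, 1043]);
translate([1620, 502, 50]) cube([110, 15, 1043]);
translate([1790, 502, 50]) cube([110, 15, 1043]);


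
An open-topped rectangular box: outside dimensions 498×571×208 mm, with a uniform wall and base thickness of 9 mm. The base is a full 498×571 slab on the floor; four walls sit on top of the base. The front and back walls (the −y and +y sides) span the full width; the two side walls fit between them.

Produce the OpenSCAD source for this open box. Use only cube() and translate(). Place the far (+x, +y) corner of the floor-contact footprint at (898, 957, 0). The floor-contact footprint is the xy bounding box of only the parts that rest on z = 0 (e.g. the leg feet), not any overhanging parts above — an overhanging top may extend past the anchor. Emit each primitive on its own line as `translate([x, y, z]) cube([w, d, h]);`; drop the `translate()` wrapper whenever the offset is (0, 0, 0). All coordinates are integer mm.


translate([400, 386, 0]) cube([498, 571, 9]);
translate([400, 386, 9]) cube([498, 9, 199]);
translate([400, 948, 9]) cube([498, 9, 199]);
translate([400, 395, 9]) cube([9, 553, 199]);
translate([889, 395, 9]) cube([9, 553, 199]);


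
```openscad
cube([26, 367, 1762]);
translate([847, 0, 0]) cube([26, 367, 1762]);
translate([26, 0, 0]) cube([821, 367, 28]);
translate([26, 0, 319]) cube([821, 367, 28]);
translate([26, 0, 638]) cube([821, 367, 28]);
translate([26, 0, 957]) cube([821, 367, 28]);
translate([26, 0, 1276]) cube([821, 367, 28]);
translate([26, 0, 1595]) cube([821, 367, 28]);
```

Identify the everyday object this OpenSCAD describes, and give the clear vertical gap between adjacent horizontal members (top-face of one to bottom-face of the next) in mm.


A bookshelf. The clear shelf gap is 291 mm.

Two tall side panels with 6 horizontal boards between them — a bookshelf. The first two shelf undersides are at z = 0 and z = 319; with shelf thickness 28, the clear gap is 319 − 0 − 28 = 291 mm.


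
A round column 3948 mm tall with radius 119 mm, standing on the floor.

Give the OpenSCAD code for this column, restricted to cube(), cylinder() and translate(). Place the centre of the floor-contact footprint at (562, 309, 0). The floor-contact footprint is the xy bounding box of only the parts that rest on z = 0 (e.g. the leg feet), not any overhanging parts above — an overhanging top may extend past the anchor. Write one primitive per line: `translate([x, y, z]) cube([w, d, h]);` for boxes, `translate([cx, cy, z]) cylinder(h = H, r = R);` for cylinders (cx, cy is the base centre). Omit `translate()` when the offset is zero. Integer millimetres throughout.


translate([562, 309, 0]) cylinder(h = 3948, r = 119);


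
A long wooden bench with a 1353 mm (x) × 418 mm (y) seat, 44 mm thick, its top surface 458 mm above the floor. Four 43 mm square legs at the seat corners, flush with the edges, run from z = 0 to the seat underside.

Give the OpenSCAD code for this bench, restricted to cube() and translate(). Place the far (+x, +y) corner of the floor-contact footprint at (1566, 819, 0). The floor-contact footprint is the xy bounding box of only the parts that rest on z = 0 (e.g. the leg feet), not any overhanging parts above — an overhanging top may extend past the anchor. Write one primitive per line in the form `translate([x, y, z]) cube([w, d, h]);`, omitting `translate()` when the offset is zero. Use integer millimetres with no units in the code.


// leg_h = 458 − 44 = 414
translate([213, 401, 414]) cube([1353, 418, 44]);
translate([213, 401, 0]) cube([43, 43, 414]);
translate([213, 776, 0]) cube([43, 43, 414]);
translate([1523, 401, 0]) cube([43, 43, 414]);
translate([1523, 776, 0]) cube([43, 43, 414]);


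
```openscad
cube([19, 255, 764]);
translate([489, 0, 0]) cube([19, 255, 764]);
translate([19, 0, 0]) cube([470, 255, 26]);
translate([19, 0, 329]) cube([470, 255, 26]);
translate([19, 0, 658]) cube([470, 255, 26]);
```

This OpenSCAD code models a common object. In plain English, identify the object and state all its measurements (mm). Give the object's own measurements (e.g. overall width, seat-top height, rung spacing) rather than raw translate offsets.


An open bookshelf. Two side panels, each 19 mm thick, 255 mm deep and 764 mm tall, stand 508 mm apart (outside-to-outside). Between them sit 3 shelves, each 26 mm thick and 255 mm deep, spanning the full gap between the sides. The bottom shelf rests on the floor (its underside at z = 0) and the clear gap between one shelf's top and the next shelf's underside is 303 mm.


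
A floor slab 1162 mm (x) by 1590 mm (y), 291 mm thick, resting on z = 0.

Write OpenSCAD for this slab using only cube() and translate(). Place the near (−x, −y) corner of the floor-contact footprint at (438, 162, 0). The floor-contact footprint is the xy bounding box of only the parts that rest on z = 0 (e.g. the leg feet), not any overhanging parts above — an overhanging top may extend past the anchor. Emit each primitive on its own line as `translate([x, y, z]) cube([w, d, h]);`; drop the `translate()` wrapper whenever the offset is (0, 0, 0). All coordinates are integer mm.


translate([438, 162, 0]) cube([1162, 1590, 291]);


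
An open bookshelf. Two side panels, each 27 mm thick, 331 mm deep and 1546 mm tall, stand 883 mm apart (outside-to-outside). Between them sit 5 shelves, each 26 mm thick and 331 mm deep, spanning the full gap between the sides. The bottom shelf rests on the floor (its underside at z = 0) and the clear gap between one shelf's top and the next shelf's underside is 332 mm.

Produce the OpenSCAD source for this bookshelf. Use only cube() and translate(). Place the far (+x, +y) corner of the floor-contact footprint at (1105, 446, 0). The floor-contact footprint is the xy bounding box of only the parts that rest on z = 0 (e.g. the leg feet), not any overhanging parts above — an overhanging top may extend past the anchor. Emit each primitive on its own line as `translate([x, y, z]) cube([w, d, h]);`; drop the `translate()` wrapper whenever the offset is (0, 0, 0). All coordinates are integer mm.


translate([222, 115, 0]) cube([27, 331, 1546]);
translate([1078, 115, 0]) cube([27, 331, 1546]);
translate([249, 115, 0]) cube([829, 331, 26]);
translate([249, 115, 358]) cube([829, 331, 26]);
translate([249, 115, 716]) cube([829, 331, 26]);
translate([249, 115, 1074]) cube([829, 331, 26]);
translate([249, 115, 1432]) cube([829, 331, 26]);


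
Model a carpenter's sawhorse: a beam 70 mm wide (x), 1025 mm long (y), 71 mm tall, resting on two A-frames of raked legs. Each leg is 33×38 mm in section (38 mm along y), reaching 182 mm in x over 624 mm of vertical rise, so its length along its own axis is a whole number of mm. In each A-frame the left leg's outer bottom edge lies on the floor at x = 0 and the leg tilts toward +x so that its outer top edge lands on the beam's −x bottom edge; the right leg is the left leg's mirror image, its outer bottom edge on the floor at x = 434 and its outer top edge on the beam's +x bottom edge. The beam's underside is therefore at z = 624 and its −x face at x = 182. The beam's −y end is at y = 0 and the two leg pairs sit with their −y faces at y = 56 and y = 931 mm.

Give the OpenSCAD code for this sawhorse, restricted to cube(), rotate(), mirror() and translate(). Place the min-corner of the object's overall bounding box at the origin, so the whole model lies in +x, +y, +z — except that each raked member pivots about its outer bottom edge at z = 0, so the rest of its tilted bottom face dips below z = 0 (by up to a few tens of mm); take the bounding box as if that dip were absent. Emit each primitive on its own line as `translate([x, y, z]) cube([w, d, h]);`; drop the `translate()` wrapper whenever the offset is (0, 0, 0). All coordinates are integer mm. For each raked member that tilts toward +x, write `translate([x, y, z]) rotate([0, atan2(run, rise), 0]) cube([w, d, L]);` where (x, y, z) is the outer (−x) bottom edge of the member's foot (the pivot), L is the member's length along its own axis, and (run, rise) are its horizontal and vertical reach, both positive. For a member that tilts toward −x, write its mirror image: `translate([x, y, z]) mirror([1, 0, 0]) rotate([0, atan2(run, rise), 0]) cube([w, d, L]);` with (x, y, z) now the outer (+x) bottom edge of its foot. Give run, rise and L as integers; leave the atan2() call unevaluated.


translate([182, 0, 624]) cube([70, 1025, 71]);
translate([0, 56, 0]) rotate([0, atan2(182, 624), 0]) cube([33, 38, 650]);
translate([434, 56, 0]) mirror([1, 0, 0]) rotate([0, atan2(182, 624), 0]) cube([33, 38, 650]);
translate([0, 931, 0]) rotate([0, atan2(182, 624), 0]) cube([33, 38, 650]);
translate([434, 931, 0]) mirror([1, 0, 0]) rotate([0, atan2(182, 624), 0]) cube([33, 38, 650]);


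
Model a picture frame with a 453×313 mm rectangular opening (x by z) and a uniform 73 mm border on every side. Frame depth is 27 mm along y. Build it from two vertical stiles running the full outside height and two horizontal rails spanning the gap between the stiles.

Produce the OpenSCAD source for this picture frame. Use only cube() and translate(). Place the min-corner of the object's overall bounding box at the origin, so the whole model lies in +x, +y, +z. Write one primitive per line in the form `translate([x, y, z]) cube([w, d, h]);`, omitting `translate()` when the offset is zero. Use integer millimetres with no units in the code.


cube([73, 27, 459]);
translate([526, 0, 0]) cube([73, 27, 459]);
translate([73, 0, 0]) cube([453, 27, 73]);
translate([73, 0, 386]) cube([453, 27, 73]);


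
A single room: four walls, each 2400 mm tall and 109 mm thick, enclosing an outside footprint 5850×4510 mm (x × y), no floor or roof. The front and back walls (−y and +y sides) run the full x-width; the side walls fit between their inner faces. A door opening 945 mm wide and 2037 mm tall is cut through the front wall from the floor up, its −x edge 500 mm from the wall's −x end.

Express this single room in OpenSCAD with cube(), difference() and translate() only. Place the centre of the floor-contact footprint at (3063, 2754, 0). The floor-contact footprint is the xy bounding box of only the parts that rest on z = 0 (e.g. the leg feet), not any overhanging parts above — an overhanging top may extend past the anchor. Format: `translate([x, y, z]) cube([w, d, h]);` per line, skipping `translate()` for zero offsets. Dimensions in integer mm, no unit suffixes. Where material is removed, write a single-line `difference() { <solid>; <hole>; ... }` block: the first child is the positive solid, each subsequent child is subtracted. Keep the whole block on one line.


difference() { translate([138, 499, 0]) cube([5850, 109, 2400]); translate([638, 499, 0]) cube([945, 109, 2037]); }
translate([138, 4900, 0]) cube([5850, 109, 2400]);
translate([138, 608, 0]) cube([109, 4292, 2400]);
translate([5879, 608, 0]) cube([109, 4292, 2400]);


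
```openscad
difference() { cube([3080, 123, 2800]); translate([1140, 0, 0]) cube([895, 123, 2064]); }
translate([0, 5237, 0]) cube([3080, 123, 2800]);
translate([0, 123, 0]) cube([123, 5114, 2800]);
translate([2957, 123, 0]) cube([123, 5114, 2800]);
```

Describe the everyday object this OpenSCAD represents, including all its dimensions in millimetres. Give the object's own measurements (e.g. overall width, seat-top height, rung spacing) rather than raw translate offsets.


A single room: four walls, each 2800 mm tall and 123 mm thick, enclosing an outside footprint 3080×5360 mm (x × y), no floor or roof. The front and back walls (−y and +y sides) run the full x-width; the side walls fit between their inner faces. A door opening 895 mm wide and 2064 mm tall is cut through the front wall from the floor up, its −x edge 1140 mm from the wall's −x end.


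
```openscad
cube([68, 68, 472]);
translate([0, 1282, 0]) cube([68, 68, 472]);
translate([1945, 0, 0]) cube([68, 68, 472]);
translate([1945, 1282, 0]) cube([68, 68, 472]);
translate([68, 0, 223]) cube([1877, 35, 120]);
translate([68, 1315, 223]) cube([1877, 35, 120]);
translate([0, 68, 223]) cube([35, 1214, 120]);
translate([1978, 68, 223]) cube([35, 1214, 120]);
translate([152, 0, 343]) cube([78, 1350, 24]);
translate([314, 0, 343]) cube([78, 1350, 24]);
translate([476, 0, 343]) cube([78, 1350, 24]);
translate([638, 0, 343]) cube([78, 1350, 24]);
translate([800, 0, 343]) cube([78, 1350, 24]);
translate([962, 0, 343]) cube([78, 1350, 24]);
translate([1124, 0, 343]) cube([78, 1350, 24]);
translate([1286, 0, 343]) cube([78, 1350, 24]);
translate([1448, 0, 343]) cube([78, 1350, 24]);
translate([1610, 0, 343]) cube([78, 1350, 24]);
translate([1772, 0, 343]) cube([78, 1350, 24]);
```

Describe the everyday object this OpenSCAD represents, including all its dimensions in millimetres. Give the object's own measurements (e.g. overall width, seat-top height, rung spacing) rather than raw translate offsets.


A bed frame 2013 mm long (x) by 1350 mm wide (y). Four 68×68 mm corner posts, 472 mm tall, at the corners of the footprint. Four rails of 35 mm thickness and 120 mm height run between adjacent posts with their undersides at z = 223 mm, their outer faces flush with the outside of the frame (the two x-running rails run between the posts' inner faces; the two y-running rails run between the posts' inner faces). 11 slats, each 78 mm wide (x) and 24 mm thick, lie across the top of the two x-running rails, running the full 1350 mm width of the frame in y; along x they sit between the end posts with a 84 mm gap after the −x posts and between neighbouring slats, leaving 95 mm before the +x posts.


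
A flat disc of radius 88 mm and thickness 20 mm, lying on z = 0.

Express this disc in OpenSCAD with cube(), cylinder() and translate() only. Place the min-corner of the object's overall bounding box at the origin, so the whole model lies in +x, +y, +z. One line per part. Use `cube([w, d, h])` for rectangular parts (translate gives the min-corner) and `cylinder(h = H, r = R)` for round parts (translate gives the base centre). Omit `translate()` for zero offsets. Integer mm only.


translate([88, 88, 0]) cylinder(h = 20, r = 88);


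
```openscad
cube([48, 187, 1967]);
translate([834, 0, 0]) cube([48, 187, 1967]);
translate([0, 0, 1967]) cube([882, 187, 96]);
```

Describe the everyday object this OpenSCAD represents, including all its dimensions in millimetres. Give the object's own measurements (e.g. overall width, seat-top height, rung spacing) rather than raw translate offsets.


A door frame. The clear opening is 786 mm wide and 1967 mm high. Two 48 mm wide jambs, 187 mm deep, stand either side of the opening from the floor to the top of the opening. A 96 mm thick head sits across the top of both jambs, spanning the full outside width of the frame.


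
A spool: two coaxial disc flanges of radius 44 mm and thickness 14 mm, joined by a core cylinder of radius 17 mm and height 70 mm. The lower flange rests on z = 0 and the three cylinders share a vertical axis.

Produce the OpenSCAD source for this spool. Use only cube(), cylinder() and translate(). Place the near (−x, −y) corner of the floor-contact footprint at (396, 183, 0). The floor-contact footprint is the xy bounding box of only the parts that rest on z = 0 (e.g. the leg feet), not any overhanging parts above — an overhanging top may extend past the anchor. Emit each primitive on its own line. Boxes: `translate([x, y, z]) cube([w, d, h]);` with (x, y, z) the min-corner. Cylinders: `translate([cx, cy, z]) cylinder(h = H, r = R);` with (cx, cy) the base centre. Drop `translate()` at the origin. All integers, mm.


translate([440, 227, 0]) cylinder(h = 14, r = 44);
translate([440, 227, 14]) cylinder(h = 70, r = 17);
translate([440, 227, 84]) cylinder(h = 14, r = 44);


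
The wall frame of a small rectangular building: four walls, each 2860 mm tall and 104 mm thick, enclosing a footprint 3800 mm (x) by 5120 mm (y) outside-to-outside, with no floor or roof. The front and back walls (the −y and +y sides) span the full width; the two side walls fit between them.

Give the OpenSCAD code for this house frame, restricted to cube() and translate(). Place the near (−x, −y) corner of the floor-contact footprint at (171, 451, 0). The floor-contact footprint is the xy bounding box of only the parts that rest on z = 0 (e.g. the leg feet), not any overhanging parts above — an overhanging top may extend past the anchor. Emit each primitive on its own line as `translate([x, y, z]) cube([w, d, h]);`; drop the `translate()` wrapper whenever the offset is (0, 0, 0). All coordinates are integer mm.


translate([171, 451, 0]) cube([3800, 104, 2860]);
translate([171, 5467, 0]) cube([3800, 104, 2860]);
translate([171, 555, 0]) cube([104, 4912, 2860]);
translate([3867, 555, 0]) cube([104, 4912, 2860]);


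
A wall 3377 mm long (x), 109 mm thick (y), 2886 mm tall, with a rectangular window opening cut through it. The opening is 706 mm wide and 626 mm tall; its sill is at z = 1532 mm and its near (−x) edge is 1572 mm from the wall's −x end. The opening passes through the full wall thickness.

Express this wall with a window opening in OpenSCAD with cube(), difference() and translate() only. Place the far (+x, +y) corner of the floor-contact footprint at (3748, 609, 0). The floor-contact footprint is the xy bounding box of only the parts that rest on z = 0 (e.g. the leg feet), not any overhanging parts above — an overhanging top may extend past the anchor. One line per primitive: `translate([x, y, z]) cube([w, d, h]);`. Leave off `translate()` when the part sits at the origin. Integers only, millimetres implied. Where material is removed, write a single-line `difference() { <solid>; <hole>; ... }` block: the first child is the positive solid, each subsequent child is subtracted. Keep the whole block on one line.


difference() { translate([371, 500, 0]) cube([3377, 109, 2886]); translate([1943, 500, 1532]) cube([706, 109, 626]); }


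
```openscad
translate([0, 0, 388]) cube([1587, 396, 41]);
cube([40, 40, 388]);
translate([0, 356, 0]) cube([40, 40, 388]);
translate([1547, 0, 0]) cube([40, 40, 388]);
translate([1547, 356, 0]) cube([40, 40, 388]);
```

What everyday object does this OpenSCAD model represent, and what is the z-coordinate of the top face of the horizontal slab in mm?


A bench. The seat-top height is 429 mm.

A long slab on four corner posts — a bench. The slab sits at z = 388 with thickness 41, so the top is 388 + 41 = 429 mm.


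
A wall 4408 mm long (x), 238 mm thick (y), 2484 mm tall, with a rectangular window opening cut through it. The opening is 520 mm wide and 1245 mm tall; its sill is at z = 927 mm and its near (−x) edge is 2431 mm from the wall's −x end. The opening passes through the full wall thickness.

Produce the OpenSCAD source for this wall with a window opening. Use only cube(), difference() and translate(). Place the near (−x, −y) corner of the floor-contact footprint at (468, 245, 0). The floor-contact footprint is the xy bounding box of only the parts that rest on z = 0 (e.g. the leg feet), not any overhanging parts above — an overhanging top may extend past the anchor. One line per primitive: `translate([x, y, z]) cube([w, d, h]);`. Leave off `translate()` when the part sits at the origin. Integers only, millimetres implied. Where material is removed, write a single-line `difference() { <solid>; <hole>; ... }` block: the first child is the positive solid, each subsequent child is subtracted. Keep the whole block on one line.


difference() { translate([468, 245, 0]) cube([4408, 238, 2484]); translate([2899, 245, 927]) cube([520, 238, 1245]); }


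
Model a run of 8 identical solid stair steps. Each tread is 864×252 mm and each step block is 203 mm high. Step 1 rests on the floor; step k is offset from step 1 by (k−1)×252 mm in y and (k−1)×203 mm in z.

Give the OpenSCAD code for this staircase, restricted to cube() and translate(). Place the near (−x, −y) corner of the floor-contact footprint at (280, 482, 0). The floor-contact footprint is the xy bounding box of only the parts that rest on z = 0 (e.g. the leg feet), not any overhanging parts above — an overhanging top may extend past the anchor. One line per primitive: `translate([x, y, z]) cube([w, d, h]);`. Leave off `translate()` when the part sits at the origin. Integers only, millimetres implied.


translate([280, 482, 0]) cube([864, 252, 203]);
translate([280, 734, 203]) cube([864, 252, 203]);
translate([280, 986, 406]) cube([864, 252, 203]);
translate([280, 1238, 609]) cube([864, 252, 203]);
translate([280, 1490, 812]) cube([864, 252, 203]);
translate([280, 1742, 1015]) cube([864, 252, 203]);
translate([280, 1994, 1218]) cube([864, 252, 203]);
translate([280, 2246, 1421]) cube([864, 252, 203]);


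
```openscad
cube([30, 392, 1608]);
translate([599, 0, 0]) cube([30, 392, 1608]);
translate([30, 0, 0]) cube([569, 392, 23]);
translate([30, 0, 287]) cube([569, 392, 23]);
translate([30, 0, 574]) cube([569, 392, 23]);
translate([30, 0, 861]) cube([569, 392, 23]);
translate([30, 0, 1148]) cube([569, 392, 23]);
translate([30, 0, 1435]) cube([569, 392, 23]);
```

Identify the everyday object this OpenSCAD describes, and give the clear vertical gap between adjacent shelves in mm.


A bookshelf. The clear shelf gap is 264 mm.

Two tall side panels with 6 horizontal boards between them — a bookshelf. The first two shelf undersides are at z = 0 and z = 287; with shelf thickness 23, the clear gap is 287 − 0 − 23 = 264 mm.


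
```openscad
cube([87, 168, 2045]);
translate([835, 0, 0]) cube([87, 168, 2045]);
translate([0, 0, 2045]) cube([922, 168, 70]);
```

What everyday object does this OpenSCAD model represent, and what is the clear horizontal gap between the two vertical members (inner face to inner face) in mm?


A door frame. The clear opening width is 748 mm.

Two 2045 mm tall posts with a header on top — a door frame. The left jamb is 87 mm wide at x = 0; the right jamb starts at x = 835. The clear opening is 835 − 87 = 748 mm.


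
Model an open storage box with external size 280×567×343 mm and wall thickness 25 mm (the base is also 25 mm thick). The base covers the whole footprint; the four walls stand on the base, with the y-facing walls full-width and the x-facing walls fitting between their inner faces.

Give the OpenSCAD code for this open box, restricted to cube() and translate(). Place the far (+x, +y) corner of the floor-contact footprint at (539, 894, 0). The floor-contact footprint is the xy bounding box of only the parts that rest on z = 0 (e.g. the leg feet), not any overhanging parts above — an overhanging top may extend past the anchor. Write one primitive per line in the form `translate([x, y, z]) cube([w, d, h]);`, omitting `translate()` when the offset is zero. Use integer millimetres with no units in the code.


translate([259, 327, 0]) cube([280, 567, 25]);
translate([259, 327, 25]) cube([280, 25, 318]);
translate([259, 869, 25]) cube([280, 25, 318]);
translate([259, 352, 25]) cube([25, 517, 318]);
translate([514, 352, 25]) cube([25, 517, 318]);


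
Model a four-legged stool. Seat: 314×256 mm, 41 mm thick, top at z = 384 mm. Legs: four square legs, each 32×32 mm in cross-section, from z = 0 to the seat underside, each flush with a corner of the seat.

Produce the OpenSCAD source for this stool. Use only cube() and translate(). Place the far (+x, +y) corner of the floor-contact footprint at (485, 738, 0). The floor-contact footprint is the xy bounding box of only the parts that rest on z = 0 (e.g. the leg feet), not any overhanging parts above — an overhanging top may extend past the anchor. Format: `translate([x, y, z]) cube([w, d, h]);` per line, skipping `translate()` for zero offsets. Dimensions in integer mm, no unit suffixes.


translate([171, 482, 343]) cube([314, 256, 41]);
translate([171, 482, 0]) cube([32, 32, 343]);
translate([453, 482, 0]) cube([32, 32, 343]);
translate([171, 706, 0]) cube([32, 32, 343]);
translate([453, 706, 0]) cube([32, 32, 343]);


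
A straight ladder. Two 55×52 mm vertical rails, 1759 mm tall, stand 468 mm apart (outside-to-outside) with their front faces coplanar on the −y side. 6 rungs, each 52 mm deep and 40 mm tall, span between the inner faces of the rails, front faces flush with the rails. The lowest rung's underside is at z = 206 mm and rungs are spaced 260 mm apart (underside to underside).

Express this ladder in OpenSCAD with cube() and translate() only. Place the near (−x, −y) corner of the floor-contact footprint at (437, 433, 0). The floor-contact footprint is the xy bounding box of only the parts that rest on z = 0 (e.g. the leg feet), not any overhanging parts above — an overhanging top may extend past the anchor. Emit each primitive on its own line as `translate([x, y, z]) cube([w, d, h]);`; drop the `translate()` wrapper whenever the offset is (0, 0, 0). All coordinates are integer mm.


translate([437, 433, 0]) cube([55, 52, 1759]);
translate([850, 433, 0]) cube([55, 52, 1759]);
translate([492, 433, 206]) cube([358, 52, 40]);
translate([492, 433, 466]) cube([358, 52, 40]);
translate([492, 433, 726]) cube([358, 52, 40]);
translate([492, 433, 986]) cube([358, 52, 40]);
translate([492, 433, 1246]) cube([358, 52, 40]);
translate([492, 433, 1506]) cube([358, 52, 40]);


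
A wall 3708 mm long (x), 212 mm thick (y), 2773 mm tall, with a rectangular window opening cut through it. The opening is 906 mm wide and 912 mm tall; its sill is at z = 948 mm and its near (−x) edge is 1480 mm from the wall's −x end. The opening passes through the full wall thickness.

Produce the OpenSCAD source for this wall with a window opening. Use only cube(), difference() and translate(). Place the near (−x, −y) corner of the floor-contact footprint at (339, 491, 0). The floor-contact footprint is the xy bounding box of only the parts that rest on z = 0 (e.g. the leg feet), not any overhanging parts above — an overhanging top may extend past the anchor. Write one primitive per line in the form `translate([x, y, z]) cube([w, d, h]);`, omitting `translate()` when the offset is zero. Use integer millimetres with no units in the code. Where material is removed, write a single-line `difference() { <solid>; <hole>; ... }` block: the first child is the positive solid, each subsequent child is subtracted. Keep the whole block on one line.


difference() { translate([339, 491, 0]) cube([3708, 212, 2773]); translate([1819, 491, 948]) cube([906, 212, 912]); }


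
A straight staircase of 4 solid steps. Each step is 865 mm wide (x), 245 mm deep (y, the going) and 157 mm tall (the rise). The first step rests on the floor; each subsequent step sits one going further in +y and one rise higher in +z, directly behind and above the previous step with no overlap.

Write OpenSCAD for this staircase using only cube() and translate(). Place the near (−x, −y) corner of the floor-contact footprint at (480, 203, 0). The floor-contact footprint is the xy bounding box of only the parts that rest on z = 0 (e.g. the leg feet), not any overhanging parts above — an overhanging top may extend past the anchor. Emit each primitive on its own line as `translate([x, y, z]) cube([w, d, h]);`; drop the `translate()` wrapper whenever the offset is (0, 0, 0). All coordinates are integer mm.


translate([480, 203, 0]) cube([865, 245, 157]);
translate([480, 448, 157]) cube([865, 245, 157]);
translate([480, 693, 314]) cube([865, 245, 157]);
translate([480, 938, 471]) cube([865, 245, 157]);


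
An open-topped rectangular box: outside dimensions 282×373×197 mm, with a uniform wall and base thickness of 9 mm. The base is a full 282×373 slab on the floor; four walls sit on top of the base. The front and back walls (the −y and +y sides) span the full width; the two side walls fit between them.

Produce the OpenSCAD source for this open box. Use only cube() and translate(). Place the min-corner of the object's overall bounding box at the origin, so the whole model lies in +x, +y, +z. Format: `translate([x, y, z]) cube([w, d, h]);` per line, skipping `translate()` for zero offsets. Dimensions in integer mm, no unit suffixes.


cube([282, 373, 9]);
translate([0, 0, 9]) cube([282, 9, 188]);
translate([0, 364, 9]) cube([282, 9, 188]);
translate([0, 9, 9]) cube([9, 355, 188]);
translate([273, 9, 9]) cube([9, 355, 188]);


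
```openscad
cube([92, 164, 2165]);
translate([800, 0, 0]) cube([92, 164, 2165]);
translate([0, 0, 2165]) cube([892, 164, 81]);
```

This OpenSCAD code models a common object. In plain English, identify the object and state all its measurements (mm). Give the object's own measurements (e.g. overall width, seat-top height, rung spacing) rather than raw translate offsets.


A door frame. The clear opening is 708 mm wide and 2165 mm high. Two 92 mm wide jambs, 164 mm deep, stand either side of the opening from the floor to the top of the opening. A 81 mm thick head sits across the top of both jambs, spanning the full outside width of the frame.


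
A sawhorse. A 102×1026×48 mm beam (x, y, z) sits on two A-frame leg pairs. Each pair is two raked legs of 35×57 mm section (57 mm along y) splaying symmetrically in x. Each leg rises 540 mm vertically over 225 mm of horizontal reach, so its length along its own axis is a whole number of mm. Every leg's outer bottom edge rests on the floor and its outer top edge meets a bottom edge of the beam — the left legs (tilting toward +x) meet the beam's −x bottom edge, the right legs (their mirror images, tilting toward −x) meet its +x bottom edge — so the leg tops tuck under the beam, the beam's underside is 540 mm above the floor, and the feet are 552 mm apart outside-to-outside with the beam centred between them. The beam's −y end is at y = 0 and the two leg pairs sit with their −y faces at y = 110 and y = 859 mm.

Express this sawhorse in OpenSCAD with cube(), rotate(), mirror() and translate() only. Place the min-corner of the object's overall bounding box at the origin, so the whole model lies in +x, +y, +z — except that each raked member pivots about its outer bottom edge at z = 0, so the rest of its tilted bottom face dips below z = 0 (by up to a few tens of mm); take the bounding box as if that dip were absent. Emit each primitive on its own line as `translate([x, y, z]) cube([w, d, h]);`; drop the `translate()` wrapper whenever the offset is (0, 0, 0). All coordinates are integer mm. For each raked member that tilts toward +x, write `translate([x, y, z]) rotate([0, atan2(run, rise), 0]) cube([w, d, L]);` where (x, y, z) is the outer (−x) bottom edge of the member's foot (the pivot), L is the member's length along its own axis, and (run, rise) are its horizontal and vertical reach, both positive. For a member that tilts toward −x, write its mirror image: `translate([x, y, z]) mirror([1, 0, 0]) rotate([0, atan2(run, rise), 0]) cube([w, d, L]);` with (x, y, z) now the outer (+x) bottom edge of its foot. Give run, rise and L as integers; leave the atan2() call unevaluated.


translate([225, 0, 540]) cube([102, 1026, 48]);
translate([0, 110, 0]) rotate([0, atan2(225, 540), 0]) cube([35, 57, 585]);
translate([552, 110, 0]) mirror([1, 0, 0]) rotate([0, atan2(225, 540), 0]) cube([35, 57, 585]);
translate([0, 859, 0]) rotate([0, atan2(225, 540), 0]) cube([35, 57, 585]);
translate([552, 859, 0]) mirror([1, 0, 0]) rotate([0, atan2(225, 540), 0]) cube([35, 57, 585]);


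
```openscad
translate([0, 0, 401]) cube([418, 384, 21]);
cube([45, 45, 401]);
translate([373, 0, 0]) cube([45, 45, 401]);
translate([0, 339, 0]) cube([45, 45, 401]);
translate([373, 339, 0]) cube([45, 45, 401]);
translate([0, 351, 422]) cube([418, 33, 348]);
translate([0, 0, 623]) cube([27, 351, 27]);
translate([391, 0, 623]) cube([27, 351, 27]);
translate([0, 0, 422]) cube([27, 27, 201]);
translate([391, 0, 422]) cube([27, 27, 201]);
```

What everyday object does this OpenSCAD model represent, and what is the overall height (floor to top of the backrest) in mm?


A chair. The overall height is 770 mm.

A slab on four corner posts with a tall panel at the back — a chair. The seat slab sits at z = 401 with thickness 21, and the 348 mm backrest starts at the seat top, so the overall height is 401 + 21 + 348 = 770 mm.
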